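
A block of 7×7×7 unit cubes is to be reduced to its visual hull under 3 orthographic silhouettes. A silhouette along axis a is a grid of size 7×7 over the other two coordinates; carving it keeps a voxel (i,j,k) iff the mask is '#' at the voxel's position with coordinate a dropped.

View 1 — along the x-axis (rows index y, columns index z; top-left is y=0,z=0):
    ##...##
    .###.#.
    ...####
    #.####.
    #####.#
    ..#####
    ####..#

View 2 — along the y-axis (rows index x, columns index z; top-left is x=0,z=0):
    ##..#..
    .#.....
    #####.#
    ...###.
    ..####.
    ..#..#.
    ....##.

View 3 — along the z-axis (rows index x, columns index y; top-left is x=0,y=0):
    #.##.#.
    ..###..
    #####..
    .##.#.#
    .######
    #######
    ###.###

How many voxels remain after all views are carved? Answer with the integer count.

70 voxels

start: 7×7×7 = 343 voxels
after view 1 [x-axis, 33 of 49 cells solid] → remaining = 231
after view 2 [y-axis, 21 of 49 cells solid] → remaining = 98
after view 3 [z-axis, 35 of 49 cells solid] → remaining = 70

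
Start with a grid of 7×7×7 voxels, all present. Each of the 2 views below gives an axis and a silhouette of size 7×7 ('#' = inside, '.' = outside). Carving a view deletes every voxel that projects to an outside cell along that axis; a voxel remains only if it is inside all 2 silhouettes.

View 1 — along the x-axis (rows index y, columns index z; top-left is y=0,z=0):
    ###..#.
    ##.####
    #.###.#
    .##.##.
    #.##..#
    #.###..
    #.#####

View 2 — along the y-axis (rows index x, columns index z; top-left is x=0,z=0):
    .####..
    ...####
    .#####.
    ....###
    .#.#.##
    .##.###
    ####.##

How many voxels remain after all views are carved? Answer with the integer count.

voxel count = 139

full grid |V| = 343
[1] x-view keeps 33 columns → grid now 231
[2] y-view keeps 31 columns → grid now 139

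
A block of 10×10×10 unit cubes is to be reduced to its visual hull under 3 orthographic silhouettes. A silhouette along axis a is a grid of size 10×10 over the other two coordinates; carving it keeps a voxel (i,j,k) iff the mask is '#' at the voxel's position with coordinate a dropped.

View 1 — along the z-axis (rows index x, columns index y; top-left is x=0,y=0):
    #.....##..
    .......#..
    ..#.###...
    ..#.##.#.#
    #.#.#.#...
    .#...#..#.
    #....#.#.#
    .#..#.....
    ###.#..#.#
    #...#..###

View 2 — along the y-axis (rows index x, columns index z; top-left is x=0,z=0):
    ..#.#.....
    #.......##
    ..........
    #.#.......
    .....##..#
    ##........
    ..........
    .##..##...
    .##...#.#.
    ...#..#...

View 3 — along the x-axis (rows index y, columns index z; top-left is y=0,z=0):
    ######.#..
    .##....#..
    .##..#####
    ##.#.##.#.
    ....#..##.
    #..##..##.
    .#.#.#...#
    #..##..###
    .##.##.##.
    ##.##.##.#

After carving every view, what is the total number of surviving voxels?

full grid |V| = 1000
after view 1 [z-axis, 37 of 100 cells solid] → remaining = 370
after view 2 [y-axis, 22 of 100 cells solid] → remaining = 79
after view 3 [x-axis, 54 of 100 cells solid] → remaining = 37

voxel count = 37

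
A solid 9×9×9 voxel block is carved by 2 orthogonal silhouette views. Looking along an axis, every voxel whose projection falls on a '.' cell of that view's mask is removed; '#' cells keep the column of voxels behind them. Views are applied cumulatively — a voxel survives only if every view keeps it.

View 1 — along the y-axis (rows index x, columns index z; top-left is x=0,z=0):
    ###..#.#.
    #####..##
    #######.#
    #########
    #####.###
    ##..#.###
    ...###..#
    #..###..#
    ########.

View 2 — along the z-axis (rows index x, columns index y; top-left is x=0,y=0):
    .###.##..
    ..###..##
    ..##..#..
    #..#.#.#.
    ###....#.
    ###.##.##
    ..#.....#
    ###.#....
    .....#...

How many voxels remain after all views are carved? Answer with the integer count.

230 voxels

before carving: 729 voxels (9×9×9)
  1. axis=1 (XZ plane), |mask|=60  ⇒  voxels=540
  2. axis=2 (XY plane), |mask|=35  ⇒  voxels=230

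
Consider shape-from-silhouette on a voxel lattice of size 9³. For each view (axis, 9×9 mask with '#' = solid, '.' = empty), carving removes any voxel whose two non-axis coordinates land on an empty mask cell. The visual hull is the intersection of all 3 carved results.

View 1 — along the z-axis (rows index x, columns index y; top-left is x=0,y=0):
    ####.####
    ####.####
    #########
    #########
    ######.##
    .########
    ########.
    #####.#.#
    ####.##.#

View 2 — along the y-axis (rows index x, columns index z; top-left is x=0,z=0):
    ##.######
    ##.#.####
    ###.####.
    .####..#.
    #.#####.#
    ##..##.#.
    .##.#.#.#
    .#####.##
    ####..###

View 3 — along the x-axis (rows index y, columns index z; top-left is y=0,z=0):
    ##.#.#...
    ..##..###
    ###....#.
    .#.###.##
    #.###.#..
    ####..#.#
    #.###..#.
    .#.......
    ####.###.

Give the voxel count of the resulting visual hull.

full grid |V| = 729
  1. axis=2 (XY plane), |mask|=72  ⇒  voxels=648
  2. axis=1 (XZ plane), |mask|=58  ⇒  voxels=462
  3. axis=0 (YZ plane), |mask|=43  ⇒  voxels=251

251 voxels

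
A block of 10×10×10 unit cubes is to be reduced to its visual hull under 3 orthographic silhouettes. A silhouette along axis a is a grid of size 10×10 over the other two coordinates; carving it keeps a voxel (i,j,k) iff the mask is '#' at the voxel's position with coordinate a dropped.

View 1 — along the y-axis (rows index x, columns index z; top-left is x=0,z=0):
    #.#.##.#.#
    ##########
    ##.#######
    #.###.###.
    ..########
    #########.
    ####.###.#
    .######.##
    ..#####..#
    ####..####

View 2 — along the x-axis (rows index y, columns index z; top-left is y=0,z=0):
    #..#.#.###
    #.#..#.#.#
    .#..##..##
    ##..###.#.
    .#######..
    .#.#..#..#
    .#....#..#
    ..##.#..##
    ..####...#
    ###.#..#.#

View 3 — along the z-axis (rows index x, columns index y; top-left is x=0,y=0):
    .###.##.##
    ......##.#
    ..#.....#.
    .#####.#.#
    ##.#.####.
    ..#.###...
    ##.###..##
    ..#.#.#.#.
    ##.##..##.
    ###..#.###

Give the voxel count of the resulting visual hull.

full grid |V| = 1000
  1. axis=1 (XZ plane), |mask|=79  ⇒  voxels=790
  2. axis=0 (YZ plane), |mask|=52  ⇒  voxels=410
  3. axis=2 (XY plane), |mask|=54  ⇒  voxels=215

215 voxels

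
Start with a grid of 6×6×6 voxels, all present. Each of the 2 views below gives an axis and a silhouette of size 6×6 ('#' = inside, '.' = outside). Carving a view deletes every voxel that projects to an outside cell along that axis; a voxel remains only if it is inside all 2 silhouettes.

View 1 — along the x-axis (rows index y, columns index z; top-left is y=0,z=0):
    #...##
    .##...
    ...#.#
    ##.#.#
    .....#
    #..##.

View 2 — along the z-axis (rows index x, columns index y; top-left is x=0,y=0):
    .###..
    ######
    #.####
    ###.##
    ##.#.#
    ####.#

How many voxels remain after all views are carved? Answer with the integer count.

73 voxels

before carving: 216 voxels (6×6×6)
V1 x: intersect with YZ mask (15 set) -- 90 left
V2 z: intersect with XY mask (28 set) -- 73 left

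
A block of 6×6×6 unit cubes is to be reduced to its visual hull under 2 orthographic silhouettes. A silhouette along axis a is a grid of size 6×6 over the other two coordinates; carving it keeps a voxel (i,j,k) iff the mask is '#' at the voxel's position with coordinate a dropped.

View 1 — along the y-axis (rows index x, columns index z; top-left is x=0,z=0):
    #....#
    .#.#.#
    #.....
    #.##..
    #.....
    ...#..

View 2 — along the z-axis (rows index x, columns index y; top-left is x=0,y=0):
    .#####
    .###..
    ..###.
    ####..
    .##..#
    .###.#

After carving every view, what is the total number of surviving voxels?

initial block: 6^3 = 216
carve view 1 (along y, XZ-mask fill 11/36): 66 voxels remain
carve view 2 (along z, XY-mask fill 22/36): 41 voxels remain

voxel count = 41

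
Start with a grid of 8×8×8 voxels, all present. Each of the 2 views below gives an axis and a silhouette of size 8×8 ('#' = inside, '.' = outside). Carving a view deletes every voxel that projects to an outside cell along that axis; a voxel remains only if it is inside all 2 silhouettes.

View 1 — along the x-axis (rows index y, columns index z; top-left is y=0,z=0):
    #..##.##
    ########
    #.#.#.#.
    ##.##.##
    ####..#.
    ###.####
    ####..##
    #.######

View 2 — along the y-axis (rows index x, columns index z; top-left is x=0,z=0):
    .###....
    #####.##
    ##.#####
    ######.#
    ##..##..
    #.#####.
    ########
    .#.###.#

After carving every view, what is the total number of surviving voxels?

full grid |V| = 512
[1] x-view keeps 48 columns → grid now 384
[2] y-view keeps 47 columns → grid now 277

remaining voxels: 277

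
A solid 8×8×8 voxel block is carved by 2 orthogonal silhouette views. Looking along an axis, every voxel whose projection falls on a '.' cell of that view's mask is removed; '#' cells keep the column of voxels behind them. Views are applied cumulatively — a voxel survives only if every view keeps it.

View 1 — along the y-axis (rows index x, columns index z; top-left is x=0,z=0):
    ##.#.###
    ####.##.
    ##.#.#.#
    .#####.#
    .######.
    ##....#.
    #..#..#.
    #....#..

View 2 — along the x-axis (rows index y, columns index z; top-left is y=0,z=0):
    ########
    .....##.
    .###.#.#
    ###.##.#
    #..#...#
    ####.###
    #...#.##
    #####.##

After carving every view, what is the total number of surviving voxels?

full grid |V| = 512
step 1: project along y, AND mask (37/64) → |grid| = 296
step 2: project along x, AND mask (42/64) → |grid| = 195

|visual hull| = 195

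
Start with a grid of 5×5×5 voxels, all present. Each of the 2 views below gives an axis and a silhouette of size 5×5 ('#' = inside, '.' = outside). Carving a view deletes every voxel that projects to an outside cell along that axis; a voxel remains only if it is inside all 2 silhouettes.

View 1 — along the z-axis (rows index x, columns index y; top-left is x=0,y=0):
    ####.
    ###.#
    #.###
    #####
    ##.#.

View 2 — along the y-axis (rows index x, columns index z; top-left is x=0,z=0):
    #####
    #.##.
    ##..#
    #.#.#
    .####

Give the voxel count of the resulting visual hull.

full grid |V| = 125
step 1: project along z, AND mask (20/25) → |grid| = 100
step 2: project along y, AND mask (18/25) → |grid| = 71

|visual hull| = 71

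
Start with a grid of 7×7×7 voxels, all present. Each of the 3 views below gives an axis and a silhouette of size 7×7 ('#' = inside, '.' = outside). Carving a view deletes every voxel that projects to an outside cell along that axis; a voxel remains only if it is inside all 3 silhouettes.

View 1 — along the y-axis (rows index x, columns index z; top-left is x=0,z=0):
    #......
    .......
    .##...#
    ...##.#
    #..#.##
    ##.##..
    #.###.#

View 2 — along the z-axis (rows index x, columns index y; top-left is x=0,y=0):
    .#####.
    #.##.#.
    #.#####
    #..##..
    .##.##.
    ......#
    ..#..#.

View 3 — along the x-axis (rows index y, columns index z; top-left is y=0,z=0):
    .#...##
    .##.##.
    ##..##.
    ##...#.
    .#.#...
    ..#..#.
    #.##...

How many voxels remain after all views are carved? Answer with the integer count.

21 voxels

full grid |V| = 343
V1 y: intersect with XZ mask (20 set) -- 140 left
V2 z: intersect with XY mask (25 set) -- 62 left
V3 x: intersect with YZ mask (21 set) -- 21 left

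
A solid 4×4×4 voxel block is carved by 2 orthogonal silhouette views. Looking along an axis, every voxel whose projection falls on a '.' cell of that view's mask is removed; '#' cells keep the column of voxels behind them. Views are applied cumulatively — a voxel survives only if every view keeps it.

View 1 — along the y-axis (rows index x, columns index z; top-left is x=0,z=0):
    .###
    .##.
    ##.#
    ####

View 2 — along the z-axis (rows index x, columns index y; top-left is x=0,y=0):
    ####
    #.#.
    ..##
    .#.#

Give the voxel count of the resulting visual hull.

start: 4×4×4 = 64 voxels
after view 1 [y-axis, 12 of 16 cells solid] → remaining = 48
after view 2 [z-axis, 10 of 16 cells solid] → remaining = 30

voxel count = 30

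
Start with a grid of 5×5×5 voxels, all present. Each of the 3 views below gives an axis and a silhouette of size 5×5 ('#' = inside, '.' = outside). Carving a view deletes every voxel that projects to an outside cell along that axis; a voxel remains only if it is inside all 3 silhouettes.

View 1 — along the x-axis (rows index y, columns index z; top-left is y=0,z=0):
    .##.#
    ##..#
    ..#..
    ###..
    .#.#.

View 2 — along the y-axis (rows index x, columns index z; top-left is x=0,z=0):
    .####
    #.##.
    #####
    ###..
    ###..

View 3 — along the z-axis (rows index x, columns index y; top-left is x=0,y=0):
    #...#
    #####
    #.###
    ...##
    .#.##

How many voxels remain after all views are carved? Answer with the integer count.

before carving: 125 voxels (5×5×5)
  1. axis=0 (YZ plane), |mask|=12  ⇒  voxels=60
  2. axis=1 (XZ plane), |mask|=18  ⇒  voxels=46
  3. axis=2 (XY plane), |mask|=16  ⇒  voxels=30

|visual hull| = 30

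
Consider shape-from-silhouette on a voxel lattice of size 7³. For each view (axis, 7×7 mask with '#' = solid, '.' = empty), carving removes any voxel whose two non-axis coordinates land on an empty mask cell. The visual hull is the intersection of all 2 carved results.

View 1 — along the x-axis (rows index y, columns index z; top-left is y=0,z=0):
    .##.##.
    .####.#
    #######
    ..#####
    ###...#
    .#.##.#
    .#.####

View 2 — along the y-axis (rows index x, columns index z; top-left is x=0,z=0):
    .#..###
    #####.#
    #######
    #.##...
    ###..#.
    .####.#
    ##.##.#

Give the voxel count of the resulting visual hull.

full grid |V| = 343
step 1: project along x, AND mask (34/49) → |grid| = 238
step 2: project along y, AND mask (34/49) → |grid| = 168

168 voxels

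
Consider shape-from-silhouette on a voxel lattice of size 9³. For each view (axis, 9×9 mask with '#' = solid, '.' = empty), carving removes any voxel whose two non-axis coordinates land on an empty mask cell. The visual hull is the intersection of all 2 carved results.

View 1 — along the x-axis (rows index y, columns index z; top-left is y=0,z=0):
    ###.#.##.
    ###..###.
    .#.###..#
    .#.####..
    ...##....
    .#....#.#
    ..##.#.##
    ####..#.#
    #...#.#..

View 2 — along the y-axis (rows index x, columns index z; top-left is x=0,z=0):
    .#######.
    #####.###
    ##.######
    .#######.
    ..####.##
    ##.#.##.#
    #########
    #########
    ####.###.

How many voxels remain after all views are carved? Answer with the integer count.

|visual hull| = 308

before carving: 729 voxels (9×9×9)
  1. axis=0 (YZ plane), |mask|=41  ⇒  voxels=369
  2. axis=1 (XZ plane), |mask|=67  ⇒  voxels=308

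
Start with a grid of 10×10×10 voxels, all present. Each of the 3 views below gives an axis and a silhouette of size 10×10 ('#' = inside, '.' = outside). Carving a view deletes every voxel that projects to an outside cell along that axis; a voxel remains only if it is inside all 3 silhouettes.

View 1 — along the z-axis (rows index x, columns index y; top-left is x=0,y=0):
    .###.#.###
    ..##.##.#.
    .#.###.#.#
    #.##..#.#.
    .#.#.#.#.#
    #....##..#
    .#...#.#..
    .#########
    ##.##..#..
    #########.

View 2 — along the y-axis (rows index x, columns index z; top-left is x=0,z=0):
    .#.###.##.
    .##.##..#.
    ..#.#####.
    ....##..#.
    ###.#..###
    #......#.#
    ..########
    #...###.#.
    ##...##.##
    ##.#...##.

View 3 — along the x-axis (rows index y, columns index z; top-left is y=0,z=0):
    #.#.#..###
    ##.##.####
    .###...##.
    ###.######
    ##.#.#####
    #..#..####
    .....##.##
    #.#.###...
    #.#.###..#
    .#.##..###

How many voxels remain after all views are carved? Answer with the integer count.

remaining voxels: 204

before carving: 1000 voxels (10×10×10)
  1. axis=2 (XY plane), |mask|=58  ⇒  voxels=580
  2. axis=1 (XZ plane), |mask|=54  ⇒  voxels=309
  3. axis=0 (YZ plane), |mask|=63  ⇒  voxels=204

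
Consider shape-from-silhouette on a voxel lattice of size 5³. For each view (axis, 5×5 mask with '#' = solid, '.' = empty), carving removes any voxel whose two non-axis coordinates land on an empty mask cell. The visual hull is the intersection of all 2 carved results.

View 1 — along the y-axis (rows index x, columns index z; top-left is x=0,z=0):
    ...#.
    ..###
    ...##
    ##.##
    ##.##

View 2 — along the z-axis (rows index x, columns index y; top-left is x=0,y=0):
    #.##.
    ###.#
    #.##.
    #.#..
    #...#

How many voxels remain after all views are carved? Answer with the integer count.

37 voxels

full grid |V| = 125
after view 1 [y-axis, 14 of 25 cells solid] → remaining = 70
after view 2 [z-axis, 14 of 25 cells solid] → remaining = 37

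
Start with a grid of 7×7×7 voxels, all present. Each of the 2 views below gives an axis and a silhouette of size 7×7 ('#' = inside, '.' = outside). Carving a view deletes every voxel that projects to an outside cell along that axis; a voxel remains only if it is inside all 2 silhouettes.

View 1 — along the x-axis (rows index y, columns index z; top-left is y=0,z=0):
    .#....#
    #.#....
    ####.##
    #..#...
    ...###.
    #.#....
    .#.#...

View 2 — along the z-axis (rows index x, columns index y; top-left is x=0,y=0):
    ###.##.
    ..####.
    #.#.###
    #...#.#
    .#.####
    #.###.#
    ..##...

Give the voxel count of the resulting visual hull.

full grid |V| = 343
carve view 1 (along x, YZ-mask fill 19/49): 133 voxels remain
carve view 2 (along z, XY-mask fill 29/49): 84 voxels remain

voxel count = 84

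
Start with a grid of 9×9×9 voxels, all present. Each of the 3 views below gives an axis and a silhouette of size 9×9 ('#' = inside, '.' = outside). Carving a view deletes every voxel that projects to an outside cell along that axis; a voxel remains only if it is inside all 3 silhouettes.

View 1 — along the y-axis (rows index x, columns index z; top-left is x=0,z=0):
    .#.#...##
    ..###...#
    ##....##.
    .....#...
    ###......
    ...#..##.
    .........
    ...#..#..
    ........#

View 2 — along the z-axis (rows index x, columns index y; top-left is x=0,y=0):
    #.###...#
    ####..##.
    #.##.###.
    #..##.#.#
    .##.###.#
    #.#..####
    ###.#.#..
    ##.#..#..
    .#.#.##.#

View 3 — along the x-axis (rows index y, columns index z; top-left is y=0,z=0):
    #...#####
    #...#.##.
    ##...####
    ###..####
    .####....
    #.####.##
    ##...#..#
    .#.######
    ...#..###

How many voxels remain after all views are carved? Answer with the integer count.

initial block: 9^3 = 729
step 1: project along y, AND mask (22/81) → |grid| = 198
step 2: project along z, AND mask (48/81) → |grid| = 122
step 3: project along x, AND mask (49/81) → |grid| = 72

remaining voxels: 72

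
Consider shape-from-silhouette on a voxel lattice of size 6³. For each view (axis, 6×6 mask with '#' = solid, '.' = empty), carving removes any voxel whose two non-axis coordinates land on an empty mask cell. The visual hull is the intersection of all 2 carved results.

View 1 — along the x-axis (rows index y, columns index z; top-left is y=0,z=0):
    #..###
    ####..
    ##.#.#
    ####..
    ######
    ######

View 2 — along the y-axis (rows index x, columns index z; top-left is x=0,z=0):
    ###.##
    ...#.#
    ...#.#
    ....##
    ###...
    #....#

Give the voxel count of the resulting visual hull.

|visual hull| = 74

start: 6×6×6 = 216 voxels
after view 1 [x-axis, 28 of 36 cells solid] → remaining = 168
after view 2 [y-axis, 16 of 36 cells solid] → remaining = 74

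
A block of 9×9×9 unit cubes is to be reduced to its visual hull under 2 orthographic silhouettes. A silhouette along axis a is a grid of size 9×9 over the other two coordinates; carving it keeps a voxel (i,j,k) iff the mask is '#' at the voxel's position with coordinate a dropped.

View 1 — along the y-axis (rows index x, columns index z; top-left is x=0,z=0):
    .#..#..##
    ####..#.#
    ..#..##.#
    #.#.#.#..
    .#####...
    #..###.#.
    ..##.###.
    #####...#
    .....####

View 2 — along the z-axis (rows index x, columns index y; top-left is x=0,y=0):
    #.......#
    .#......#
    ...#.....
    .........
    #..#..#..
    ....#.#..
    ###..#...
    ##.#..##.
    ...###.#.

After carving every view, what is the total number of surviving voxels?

before carving: 729 voxels (9×9×9)
carve view 1 (along y, XZ-mask fill 43/81): 387 voxels remain
carve view 2 (along z, XY-mask fill 23/81): 115 voxels remain

|visual hull| = 115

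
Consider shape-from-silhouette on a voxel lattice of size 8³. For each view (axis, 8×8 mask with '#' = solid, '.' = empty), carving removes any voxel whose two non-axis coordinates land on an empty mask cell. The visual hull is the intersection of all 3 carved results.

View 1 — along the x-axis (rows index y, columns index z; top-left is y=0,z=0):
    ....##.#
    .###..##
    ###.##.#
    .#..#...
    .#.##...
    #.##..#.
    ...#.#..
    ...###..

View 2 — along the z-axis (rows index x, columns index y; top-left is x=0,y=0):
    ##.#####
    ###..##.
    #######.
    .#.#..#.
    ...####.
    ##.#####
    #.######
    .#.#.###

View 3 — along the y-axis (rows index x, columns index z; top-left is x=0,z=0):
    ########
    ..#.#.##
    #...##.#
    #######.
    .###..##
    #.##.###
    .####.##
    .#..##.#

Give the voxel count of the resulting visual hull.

before carving: 512 voxels (8×8×8)
step 1: project along x, AND mask (28/64) → |grid| = 224
step 2: project along z, AND mask (45/64) → |grid| = 148
step 3: project along y, AND mask (44/64) → |grid| = 98

98 voxels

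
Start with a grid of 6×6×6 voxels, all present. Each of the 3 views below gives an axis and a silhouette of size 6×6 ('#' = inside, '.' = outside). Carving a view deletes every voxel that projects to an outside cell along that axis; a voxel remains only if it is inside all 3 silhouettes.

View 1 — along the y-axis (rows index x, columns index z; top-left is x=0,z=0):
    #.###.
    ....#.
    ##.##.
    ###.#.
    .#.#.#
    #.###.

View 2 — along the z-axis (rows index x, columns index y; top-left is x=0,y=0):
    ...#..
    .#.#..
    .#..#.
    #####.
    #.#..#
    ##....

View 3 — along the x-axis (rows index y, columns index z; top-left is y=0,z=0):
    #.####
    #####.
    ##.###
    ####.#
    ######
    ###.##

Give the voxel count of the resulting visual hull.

full grid |V| = 216
after view 1 [y-axis, 20 of 36 cells solid] → remaining = 120
after view 2 [z-axis, 15 of 36 cells solid] → remaining = 51
after view 3 [x-axis, 31 of 36 cells solid] → remaining = 44

voxel count = 44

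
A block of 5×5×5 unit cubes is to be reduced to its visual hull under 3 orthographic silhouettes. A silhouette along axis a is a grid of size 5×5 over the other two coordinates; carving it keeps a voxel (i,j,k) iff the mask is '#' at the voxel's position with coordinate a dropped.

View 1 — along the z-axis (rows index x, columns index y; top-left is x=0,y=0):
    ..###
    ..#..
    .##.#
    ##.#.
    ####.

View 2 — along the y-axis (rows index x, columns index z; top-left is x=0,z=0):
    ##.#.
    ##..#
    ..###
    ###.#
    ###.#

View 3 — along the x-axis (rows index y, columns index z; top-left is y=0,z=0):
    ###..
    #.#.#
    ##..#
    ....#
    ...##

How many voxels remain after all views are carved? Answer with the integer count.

28 voxels

initial block: 5^3 = 125
V1 z: intersect with XY mask (14 set) -- 70 left
V2 y: intersect with XZ mask (17 set) -- 49 left
V3 x: intersect with YZ mask (12 set) -- 28 left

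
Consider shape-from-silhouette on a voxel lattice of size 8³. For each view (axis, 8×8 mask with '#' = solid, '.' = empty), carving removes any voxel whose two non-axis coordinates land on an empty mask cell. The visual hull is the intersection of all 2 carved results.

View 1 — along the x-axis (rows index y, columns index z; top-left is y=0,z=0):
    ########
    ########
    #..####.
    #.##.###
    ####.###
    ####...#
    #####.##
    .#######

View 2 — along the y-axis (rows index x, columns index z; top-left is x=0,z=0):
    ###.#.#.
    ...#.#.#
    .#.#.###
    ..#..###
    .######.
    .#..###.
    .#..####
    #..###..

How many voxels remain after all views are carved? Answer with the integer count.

remaining voxels: 234

full grid |V| = 512
  1. axis=0 (YZ plane), |mask|=53  ⇒  voxels=424
  2. axis=1 (XZ plane), |mask|=36  ⇒  voxels=234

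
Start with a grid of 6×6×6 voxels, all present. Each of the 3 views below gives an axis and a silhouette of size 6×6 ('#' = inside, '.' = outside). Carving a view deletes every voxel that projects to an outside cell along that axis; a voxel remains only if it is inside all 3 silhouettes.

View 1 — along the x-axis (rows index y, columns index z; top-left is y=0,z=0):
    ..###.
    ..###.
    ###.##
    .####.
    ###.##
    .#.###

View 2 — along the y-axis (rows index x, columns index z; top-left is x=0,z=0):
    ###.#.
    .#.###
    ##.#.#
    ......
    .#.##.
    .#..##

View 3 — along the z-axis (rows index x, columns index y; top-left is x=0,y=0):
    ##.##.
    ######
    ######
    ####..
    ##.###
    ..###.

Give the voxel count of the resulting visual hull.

initial block: 6^3 = 216
[1] x-view keeps 24 columns → grid now 144
[2] y-view keeps 18 columns → grid now 74
[3] z-view keeps 28 columns → grid now 61

remaining voxels: 61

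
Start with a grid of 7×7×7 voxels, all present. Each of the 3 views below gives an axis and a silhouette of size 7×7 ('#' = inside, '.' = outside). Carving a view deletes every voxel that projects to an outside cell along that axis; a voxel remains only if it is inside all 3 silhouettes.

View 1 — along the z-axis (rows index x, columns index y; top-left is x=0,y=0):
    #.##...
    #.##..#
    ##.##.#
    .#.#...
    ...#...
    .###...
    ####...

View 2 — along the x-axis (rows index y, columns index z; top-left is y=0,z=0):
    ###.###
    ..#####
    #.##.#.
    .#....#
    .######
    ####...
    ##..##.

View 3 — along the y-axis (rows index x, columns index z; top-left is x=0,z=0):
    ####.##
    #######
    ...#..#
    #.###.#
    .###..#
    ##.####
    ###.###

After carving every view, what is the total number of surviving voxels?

voxel count = 64

initial block: 7^3 = 343
after view 1 [z-axis, 22 of 49 cells solid] → remaining = 154
after view 2 [x-axis, 31 of 49 cells solid] → remaining = 88
after view 3 [y-axis, 36 of 49 cells solid] → remaining = 64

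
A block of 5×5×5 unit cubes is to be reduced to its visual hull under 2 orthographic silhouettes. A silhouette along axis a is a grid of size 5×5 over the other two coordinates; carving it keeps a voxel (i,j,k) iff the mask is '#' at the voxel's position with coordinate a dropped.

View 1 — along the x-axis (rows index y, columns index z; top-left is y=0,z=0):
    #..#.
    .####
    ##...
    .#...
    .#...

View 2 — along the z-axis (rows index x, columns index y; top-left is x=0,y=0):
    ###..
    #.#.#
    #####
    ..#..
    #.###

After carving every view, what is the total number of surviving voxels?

before carving: 125 voxels (5×5×5)
after view 1 [x-axis, 10 of 25 cells solid] → remaining = 50
after view 2 [z-axis, 16 of 25 cells solid] → remaining = 31

|visual hull| = 31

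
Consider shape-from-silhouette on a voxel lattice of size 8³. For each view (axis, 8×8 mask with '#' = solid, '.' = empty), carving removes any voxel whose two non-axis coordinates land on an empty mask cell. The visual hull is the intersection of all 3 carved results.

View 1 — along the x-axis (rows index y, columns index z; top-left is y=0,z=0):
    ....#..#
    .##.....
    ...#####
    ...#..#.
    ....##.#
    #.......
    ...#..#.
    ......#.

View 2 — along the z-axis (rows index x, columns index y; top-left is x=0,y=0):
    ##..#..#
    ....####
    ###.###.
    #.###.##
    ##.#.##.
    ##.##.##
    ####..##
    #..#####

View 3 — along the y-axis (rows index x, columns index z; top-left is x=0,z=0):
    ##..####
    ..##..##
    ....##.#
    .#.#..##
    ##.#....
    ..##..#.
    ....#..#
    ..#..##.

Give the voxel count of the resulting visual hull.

initial block: 8^3 = 512
[1] x-view keeps 18 columns → grid now 144
[2] z-view keeps 43 columns → grid now 91
[3] y-view keeps 28 columns → grid now 47

47 voxels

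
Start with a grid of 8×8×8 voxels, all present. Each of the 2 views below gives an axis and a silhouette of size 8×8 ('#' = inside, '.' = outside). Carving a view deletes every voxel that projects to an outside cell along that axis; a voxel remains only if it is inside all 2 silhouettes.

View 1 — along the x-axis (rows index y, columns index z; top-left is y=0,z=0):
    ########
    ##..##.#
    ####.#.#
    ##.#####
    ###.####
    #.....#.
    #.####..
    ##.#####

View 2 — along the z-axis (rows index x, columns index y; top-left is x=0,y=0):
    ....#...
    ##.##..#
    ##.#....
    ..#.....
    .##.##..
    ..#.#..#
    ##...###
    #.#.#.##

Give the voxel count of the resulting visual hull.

initial block: 8^3 = 512
carve view 1 (along x, YZ-mask fill 47/64): 376 voxels remain
carve view 2 (along z, XY-mask fill 27/64): 167 voxels remain

remaining voxels: 167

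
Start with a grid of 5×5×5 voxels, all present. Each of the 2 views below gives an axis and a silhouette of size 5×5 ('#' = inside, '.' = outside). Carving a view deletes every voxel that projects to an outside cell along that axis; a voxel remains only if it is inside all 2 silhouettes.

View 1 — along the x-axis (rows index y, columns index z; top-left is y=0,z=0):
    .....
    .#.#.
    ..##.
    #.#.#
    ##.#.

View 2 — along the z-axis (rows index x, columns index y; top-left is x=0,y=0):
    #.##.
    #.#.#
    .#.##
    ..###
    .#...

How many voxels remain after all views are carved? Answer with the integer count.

28 voxels

full grid |V| = 125
[1] x-view keeps 10 columns → grid now 50
[2] z-view keeps 13 columns → grid now 28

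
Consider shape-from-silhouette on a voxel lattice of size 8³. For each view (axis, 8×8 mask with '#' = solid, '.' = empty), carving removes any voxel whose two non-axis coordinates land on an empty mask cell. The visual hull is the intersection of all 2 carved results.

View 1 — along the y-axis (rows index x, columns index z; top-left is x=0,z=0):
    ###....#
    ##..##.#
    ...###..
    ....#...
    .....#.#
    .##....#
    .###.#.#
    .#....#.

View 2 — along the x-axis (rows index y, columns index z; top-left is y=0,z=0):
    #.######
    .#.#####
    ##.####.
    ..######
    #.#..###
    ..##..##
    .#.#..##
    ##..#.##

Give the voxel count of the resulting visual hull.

voxel count = 130

start: 8×8×8 = 512 voxels
step 1: project along y, AND mask (25/64) → |grid| = 200
step 2: project along x, AND mask (43/64) → |grid| = 130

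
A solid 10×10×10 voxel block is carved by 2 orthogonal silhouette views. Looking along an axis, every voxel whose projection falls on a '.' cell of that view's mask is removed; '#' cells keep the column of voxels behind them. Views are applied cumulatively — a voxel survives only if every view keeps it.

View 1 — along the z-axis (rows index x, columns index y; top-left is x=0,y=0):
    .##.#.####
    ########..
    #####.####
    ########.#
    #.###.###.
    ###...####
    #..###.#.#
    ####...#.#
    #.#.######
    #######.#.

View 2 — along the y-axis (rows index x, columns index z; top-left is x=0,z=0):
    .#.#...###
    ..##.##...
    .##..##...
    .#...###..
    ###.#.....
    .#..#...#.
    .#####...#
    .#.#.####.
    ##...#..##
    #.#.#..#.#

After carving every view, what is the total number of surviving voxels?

start: 10×10×10 = 1000 voxels
[1] z-view keeps 75 columns → grid now 750
[2] y-view keeps 46 columns → grid now 340

|visual hull| = 340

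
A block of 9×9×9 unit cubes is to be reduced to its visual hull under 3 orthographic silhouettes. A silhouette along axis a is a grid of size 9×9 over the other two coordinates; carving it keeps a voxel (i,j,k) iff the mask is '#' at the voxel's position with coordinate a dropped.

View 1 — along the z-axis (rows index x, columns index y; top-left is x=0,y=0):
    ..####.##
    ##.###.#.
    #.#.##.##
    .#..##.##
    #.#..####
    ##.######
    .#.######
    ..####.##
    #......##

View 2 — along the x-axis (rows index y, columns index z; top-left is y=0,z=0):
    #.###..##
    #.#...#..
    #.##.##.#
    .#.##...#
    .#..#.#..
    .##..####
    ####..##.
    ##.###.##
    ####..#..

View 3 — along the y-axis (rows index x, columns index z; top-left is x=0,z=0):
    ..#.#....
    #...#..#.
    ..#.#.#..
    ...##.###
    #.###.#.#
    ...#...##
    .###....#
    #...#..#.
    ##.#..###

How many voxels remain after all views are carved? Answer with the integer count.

full grid |V| = 729
after view 1 [z-axis, 53 of 81 cells solid] → remaining = 477
after view 2 [x-axis, 46 of 81 cells solid] → remaining = 276
after view 3 [y-axis, 35 of 81 cells solid] → remaining = 115

voxel count = 115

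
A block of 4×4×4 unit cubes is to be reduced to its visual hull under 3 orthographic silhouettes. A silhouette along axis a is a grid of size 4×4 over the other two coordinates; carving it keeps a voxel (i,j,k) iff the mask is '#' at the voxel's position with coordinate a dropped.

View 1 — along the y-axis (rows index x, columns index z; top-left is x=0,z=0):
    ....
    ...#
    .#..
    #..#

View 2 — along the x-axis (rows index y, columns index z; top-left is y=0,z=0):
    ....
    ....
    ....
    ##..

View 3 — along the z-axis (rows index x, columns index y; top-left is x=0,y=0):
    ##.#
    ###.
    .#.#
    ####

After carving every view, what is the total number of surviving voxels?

before carving: 64 voxels (4×4×4)
step 1: project along y, AND mask (4/16) → |grid| = 16
step 2: project along x, AND mask (2/16) → |grid| = 2
step 3: project along z, AND mask (12/16) → |grid| = 2

|visual hull| = 2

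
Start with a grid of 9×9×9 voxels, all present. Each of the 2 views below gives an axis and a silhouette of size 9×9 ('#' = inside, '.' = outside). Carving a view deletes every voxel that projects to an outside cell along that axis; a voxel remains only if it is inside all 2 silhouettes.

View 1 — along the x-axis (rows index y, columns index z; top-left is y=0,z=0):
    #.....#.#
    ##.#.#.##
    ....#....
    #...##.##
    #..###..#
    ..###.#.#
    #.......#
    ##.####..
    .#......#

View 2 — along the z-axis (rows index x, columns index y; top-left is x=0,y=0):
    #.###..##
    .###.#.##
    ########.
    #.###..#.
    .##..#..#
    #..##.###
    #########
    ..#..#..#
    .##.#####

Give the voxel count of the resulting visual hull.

before carving: 729 voxels (9×9×9)
  1. axis=0 (YZ plane), |mask|=35  ⇒  voxels=315
  2. axis=2 (XY plane), |mask|=54  ⇒  voxels=207

|visual hull| = 207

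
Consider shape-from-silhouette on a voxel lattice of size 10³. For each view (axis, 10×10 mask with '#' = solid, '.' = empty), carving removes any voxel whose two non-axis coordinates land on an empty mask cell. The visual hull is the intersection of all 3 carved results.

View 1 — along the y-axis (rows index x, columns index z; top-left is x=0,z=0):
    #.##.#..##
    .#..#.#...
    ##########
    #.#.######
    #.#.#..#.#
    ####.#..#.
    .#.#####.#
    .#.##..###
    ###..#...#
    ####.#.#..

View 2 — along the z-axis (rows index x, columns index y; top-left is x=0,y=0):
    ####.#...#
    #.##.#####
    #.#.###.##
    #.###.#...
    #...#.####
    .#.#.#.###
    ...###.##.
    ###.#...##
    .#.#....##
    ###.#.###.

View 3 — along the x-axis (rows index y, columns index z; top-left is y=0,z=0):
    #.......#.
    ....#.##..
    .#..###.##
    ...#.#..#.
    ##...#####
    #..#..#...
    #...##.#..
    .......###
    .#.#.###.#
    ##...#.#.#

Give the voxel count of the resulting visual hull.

|visual hull| = 158

start: 10×10×10 = 1000 voxels
step 1: project along y, AND mask (62/100) → |grid| = 620
step 2: project along z, AND mask (60/100) → |grid| = 369
step 3: project along x, AND mask (42/100) → |grid| = 158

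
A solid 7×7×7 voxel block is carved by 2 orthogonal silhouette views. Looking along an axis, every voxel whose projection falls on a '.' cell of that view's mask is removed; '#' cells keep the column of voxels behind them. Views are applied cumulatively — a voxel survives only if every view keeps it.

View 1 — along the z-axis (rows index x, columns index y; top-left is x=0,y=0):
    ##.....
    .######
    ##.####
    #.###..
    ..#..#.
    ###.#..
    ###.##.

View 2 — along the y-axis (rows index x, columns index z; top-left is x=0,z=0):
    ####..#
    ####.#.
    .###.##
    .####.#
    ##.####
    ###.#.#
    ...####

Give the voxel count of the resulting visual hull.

before carving: 343 voxels (7×7×7)
carve view 1 (along z, XY-mask fill 29/49): 203 voxels remain
carve view 2 (along y, XZ-mask fill 35/49): 142 voxels remain

voxel count = 142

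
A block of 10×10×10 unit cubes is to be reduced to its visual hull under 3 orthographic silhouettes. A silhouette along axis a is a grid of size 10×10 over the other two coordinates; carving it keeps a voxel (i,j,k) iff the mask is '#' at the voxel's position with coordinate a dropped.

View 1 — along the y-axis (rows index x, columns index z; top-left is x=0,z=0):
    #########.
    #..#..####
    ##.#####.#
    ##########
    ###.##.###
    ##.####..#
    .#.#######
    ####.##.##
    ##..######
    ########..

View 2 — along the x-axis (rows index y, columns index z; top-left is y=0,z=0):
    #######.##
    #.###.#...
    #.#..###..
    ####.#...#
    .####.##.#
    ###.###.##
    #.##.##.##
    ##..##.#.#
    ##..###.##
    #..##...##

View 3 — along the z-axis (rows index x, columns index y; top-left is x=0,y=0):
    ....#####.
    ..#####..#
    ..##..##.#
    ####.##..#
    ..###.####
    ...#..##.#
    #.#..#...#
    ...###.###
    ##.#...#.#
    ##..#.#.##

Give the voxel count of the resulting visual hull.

|visual hull| = 283

full grid |V| = 1000
carve view 1 (along y, XZ-mask fill 80/100): 800 voxels remain
carve view 2 (along x, YZ-mask fill 65/100): 523 voxels remain
carve view 3 (along z, XY-mask fill 55/100): 283 voxels remain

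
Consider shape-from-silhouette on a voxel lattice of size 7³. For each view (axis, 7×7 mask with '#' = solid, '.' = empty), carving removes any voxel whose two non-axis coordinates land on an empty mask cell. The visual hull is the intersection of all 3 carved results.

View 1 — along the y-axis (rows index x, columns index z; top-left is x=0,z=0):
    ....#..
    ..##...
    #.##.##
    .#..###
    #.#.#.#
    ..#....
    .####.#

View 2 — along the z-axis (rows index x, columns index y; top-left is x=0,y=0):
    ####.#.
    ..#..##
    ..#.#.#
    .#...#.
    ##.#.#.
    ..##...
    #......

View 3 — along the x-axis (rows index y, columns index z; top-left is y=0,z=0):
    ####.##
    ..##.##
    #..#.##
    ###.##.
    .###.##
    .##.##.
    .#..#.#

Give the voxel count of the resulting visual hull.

remaining voxels: 33

start: 7×7×7 = 343 voxels
carve view 1 (along y, XZ-mask fill 22/49): 154 voxels remain
carve view 2 (along z, XY-mask fill 20/49): 57 voxels remain
carve view 3 (along x, YZ-mask fill 31/49): 33 voxels remain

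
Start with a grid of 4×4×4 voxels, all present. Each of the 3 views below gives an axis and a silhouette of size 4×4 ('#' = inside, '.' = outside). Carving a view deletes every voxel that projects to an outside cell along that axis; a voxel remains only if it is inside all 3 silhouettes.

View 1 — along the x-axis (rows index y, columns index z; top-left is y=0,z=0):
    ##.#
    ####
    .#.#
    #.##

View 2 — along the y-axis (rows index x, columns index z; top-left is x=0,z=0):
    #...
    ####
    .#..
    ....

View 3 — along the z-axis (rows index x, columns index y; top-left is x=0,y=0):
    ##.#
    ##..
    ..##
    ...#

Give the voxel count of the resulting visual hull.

start: 4×4×4 = 64 voxels
carve view 1 (along x, YZ-mask fill 12/16): 48 voxels remain
carve view 2 (along y, XZ-mask fill 6/16): 18 voxels remain
carve view 3 (along z, XY-mask fill 8/16): 11 voxels remain

voxel count = 11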